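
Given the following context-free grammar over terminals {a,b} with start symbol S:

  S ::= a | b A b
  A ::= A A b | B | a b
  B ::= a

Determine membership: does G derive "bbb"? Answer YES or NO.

CNF form of G:
  S -> T0 X3 | a
  A -> A X2 | T1 T0 | a
  B -> a
  T0 -> b
  T1 -> a
  X2 -> A T0
  X3 -> A T0

CYK fill:
  [0..0]={T0}  "b"  orig:{}
  [1..1]={T0}  "b"  orig:{}
  [2..2]={T0}  "b"  orig:{}
  [0..1]=∅  "bb"
  [1..2]=∅  "bb"
  [0..2]=∅  "bbb"

S ∉ T[0,2] ⇒ NO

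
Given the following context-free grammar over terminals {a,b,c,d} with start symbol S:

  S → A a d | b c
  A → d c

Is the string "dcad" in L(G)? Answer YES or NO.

CNF form of G:
  S -> A X4 | T3 T1
  A -> T0 T1
  T0 -> d
  T1 -> c
  T2 -> a
  T3 -> b
  X4 -> T2 T0

CYK fill:
  [0..0]={T0}  "d"  orig:{}
  [1..1]={T1}  "c"  orig:{}
  [2..2]={T2}  "a"  orig:{}
  [3..3]={T0}  "d"  orig:{}
  [0..1]={A}  "dc"
  [1..2]=∅  "ca"
  [2..3]={X4}  "ad"  orig:{}
  [0..2]=∅  "dca"
  [1..3]=∅  "cad"
  [0..3]={S}  "dcad"

S ∈ T[0,3] ⇒ YES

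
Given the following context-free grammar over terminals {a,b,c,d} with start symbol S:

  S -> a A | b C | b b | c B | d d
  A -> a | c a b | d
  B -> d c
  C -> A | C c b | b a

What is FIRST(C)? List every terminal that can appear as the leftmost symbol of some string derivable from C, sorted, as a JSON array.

FIRST sets, iterate to fixpoint:
pass 1:
  A via A→a: +{a}
  A via A→c a b: +{c}
  A via A→d: +{d}
  B via B→d c: +{d}
  C via C→A: +{a,c,d}
  C via C→b a: +{b}
  S via S→a A: +{a}
  S via S→b C: +{b}
  S via S→c B: +{c}
  S via S→d d: +{d}
  FIRST[S]={a,b,c,d}  FIRST[A]={a,c,d}  FIRST[B]={d}  FIRST[C]={a,b,c,d}
pass 2: — fixpoint
  FIRST[S]={a,b,c,d}  FIRST[A]={a,c,d}  FIRST[B]={d}  FIRST[C]={a,b,c,d}

FIRST(C) = ["a", "b", "c", "d"]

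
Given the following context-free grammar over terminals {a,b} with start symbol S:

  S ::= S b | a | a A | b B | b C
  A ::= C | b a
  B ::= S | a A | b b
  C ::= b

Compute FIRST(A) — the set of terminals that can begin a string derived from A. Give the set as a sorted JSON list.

FIRST iteration:
iter 1:
  A via A→b a: +{b}
  B via B→a A: +{a}
  B via B→b b: +{b}
  C via C→b: +{b}
  S via S→a: +{a}
  S via S→b B: +{b}
  FIRST[S]={a,b}  FIRST[A]={b}  FIRST[B]={a,b}  FIRST[C]={b}
iter 2: — fixpoint
  FIRST[S]={a,b}  FIRST[A]={b}  FIRST[B]={a,b}  FIRST[C]={b}

FIRST(A) = ["b"]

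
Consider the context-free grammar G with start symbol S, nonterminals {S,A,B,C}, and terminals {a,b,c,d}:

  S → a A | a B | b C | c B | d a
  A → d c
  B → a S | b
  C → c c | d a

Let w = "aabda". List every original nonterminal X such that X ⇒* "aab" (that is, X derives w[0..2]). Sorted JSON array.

Convert to CNF:
  S -> T0 T2 | T1 B | T2 A | T2 B | T3 C
  A -> T0 T1
  B -> T2 S | b
  C -> T0 T2 | T1 T1
  T0 -> d
  T1 -> c
  T2 -> a
  T3 -> b

CYK fill, restricted to cells inside w[0..2]:
  T[0,0] 'a' = {T2}  orig:{}
  T[1,1] 'a' = {T2}  orig:{}
  T[2,2] 'b' = {B,T3}  orig:{B}
  T[0,1] 'aa' = ∅
  T[1,2] 'ab' = {S}
  T[0,2] 'aab' = {B}

Original NTs in T[0,2] deriving "aab": ["B"]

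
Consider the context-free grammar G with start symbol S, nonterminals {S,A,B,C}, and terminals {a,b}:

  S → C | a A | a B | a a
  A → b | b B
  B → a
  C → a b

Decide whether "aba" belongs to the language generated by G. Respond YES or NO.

Convert to CNF:
  S -> T1 A | T1 B | T1 T0 | T1 T1
  A -> T0 B | b
  B -> a
  C -> T1 T0
  T0 -> b
  T1 -> a

Fill CYK table bottom-up:
  [0..0]={B,T1}  "a"  orig:{B}
  [1..1]={A,T0}  "b"  orig:{A}
  [2..2]={B,T1}  "a"  orig:{B}
  [0..1]={C,S}  "ab"
  [1..2]={A}  "ba"
  [0..2]={S}  "aba"

S ∈ T[0,2] ⇒ YES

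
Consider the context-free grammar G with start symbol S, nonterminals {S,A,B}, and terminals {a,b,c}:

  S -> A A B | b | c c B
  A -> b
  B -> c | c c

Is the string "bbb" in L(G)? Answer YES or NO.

CNF form of G:
  S -> A X1 | T0 X2 | b
  A -> b
  B -> T0 T0 | c
  T0 -> c
  X1 -> A B
  X2 -> T0 B

CYK fill:
  cell(0,0) b: {A,S}
  cell(1,1) b: {A,S}
  cell(2,2) b: {A,S}
  cell(0,1) bb: ∅
  cell(1,2) bb: ∅
  cell(0,2) bbb: ∅

S ∉ T[0,2] ⇒ NO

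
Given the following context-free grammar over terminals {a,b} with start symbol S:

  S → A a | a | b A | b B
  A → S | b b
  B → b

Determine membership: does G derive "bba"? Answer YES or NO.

Convert to CNF:
  S -> A T0 | T1 A | T1 B | a
  A -> A T0 | T1 A | T1 B | T1 T1 | a
  B -> b
  T0 -> a
  T1 -> b

CYK fill:
  cell(0,0) b: {B,T1}  orig:{B}
  cell(1,1) b: {B,T1}  orig:{B}
  cell(2,2) a: {A,S,T0}  orig:{A,S}
  cell(0,1) bb: {A,S}
  cell(1,2) ba: {A,S}
  cell(0,2) bba: {A,S}

S ∈ T[0,2] ⇒ YES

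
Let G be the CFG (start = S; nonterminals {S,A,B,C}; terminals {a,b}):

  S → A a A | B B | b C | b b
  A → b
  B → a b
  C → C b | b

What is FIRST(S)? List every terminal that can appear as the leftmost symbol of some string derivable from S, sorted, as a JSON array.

FIRST sets, iterate to fixpoint:
[1]
  A via A→b: +{b}
  B via B→a b: +{a}
  C via C→b: +{b}
  S via S→A a A: +{b}
  S via S→B B: +{a}
  S: {a,b}  A: {b}  B: {a}  C: {b}
[2] (stable)
  S: {a,b}  A: {b}  B: {a}  C: {b}

FIRST(S) = ["a", "b"]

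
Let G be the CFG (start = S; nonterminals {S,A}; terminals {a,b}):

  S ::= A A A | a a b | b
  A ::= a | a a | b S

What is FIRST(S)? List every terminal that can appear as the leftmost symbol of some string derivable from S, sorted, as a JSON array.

FIRST sets, iterate to fixpoint:
iter 1:
  A via A→a: +{a}
  A via A→b S: +{b}
  S via S→A A A: +{a,b}
  FIRST(S)={a,b}  FIRST(A)={a,b}
iter 2: (stable)
  FIRST(S)={a,b}  FIRST(A)={a,b}

FIRST(S) = ["a", "b"]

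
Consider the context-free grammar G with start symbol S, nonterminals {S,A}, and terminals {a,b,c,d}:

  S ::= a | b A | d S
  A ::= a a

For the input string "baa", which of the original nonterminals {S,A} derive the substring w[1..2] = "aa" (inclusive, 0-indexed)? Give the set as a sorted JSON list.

CNF form of G:
  S -> T1 A | T2 S | a
  A -> T0 T0
  T0 -> a
  T1 -> b
  T2 -> d

CYK table (by increasing span), restricted to cells inside w[1..2]:
  T[1,1] 'a' = {S,T0}  orig:{S}
  T[2,2] 'a' = {S,T0}  orig:{S}
  T[1,2] 'aa' = {A}

Original NTs in T[1,2] deriving "aa": ["A"]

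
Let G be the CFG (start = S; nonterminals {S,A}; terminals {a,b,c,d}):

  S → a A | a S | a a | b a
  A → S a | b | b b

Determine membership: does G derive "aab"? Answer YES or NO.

CNF form of G:
  S -> T0 A | T0 S | T0 T0 | T1 T0
  A -> S T0 | T1 T1 | b
  T0 -> a
  T1 -> b

Fill CYK table bottom-up:
  T[0,0] 'a' = {T0}  orig:{}
  T[1,1] 'a' = {T0}  orig:{}
  T[2,2] 'b' = {A,T1}  orig:{A}
  T[0,1] 'aa' = {S}
  T[1,2] 'ab' = {S}
  T[0,2] 'aab' = {S}

S ∈ T[0,2] ⇒ YES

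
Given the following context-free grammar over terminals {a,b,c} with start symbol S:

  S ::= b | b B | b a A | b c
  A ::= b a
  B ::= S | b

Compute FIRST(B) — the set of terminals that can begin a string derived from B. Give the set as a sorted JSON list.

Compute FIRST by fixpoint:
pass 1:
  A via A→b a: +{b}
  B via B→b: +{b}
  S via S→b: +{b}
  FIRST(S)={b}  FIRST(A)={b}  FIRST(B)={b}
pass 2: — fixpoint
  FIRST(S)={b}  FIRST(A)={b}  FIRST(B)={b}

FIRST(B) = ["b"]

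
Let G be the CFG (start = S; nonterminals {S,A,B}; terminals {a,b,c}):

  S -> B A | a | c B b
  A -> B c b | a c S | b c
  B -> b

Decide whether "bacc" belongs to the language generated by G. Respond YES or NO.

Convert to CNF:
  S -> B A | T0 X5 | a
  A -> B X3 | T1 T0 | T2 X4
  B -> b
  T0 -> c
  T1 -> b
  T2 -> a
  X3 -> T0 T1
  X4 -> T0 S
  X5 -> B T1

Fill CYK table bottom-up:
  [0..0]={B,T1}  "b"  orig:{B}
  [1..1]={S,T2}  "a"  orig:{S}
  [2..2]={T0}  "c"  orig:{}
  [3..3]={T0}  "c"  orig:{}
  [0..1]=∅  "ba"
  [1..2]=∅  "ac"
  [2..3]=∅  "cc"
  [0..2]=∅  "bac"
  [1..3]=∅  "acc"
  [0..3]=∅  "bacc"

S ∉ T[0,3] ⇒ NO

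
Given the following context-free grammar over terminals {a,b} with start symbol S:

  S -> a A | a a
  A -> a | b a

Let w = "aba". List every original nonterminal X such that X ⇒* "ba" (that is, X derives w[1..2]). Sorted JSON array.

Convert to CNF:
  S -> T1 A | T1 T1
  A -> T0 T1 | a
  T0 -> b
  T1 -> a

CYK table (by increasing span), restricted to cells inside w[1..2]:
  [1..1]={T0}  "b"  orig:{}
  [2..2]={A,T1}  "a"  orig:{A}
  [1..2]={A}  "ba"

Original NTs in T[1,2] deriving "ba": ["A"]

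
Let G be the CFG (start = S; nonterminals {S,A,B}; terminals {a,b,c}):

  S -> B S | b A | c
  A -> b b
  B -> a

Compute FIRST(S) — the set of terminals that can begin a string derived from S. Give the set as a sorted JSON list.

FIRST iteration:
[1]
  A via A→b b: +{b}
  B via B→a: +{a}
  S via S→B S: +{a}
  S via S→b A: +{b}
  S via S→c: +{c}
  S: {a,b,c}  A: {b}  B: {a}
[2] — fixpoint
  S: {a,b,c}  A: {b}  B: {a}

FIRST(S) = ["a", "b", "c"]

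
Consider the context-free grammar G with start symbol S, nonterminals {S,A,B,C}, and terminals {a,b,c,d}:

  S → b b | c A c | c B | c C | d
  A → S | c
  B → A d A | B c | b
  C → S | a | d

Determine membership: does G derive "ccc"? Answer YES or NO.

CNF form of G:
  S -> T0 T0 | T1 B | T1 C | T1 X6 | d
  A -> T0 T0 | T1 B | T1 C | T1 X3 | c | d
  B -> A X4 | B T1 | b
  C -> T0 T0 | T1 B | T1 C | T1 X5 | a | d
  T0 -> b
  T1 -> c
  T2 -> d
  X3 -> A T1
  X4 -> T2 A
  X5 -> A T1
  X6 -> A T1

Fill CYK table bottom-up:
  [0..0]={A,T1}  "c"  orig:{A}
  [1..1]={A,T1}  "c"  orig:{A}
  [2..2]={A,T1}  "c"  orig:{A}
  [0..1]={X3,X5,X6}  "cc"  orig:{}
  [1..2]={X3,X5,X6}  "cc"  orig:{}
  [0..2]={A,C,S}  "ccc"

S ∈ T[0,2] ⇒ YES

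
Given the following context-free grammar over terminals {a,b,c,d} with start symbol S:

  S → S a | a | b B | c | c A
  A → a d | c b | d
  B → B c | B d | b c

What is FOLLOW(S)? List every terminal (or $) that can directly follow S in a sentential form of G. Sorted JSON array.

Compute FIRST by fixpoint:
iter 1:
  A via A→a d: +{a}
  A via A→c b: +{c}
  A via A→d: +{d}
  B via B→b c: +{b}
  S via S→a: +{a}
  S via S→b B: +{b}
  S via S→c: +{c}
  FIRST[S]={a,b,c}  FIRST[A]={a,c,d}  FIRST[B]={b}
iter 2: done
  FIRST[S]={a,b,c}  FIRST[A]={a,c,d}  FIRST[B]={b}

Compute FOLLOW by fixpoint:
initialize: $ ∈ FOLLOW(S)
round 1:
  B→B c: FOLLOW(B) ⊇ FIRST(c) = {c}; new: +{c}
  B→B d: FOLLOW(B) ⊇ FIRST(d) = {d}; new: +{d}
  S→S a: FOLLOW(S) ⊇ FIRST(a) = {a}; new: +{a}
  S→b B: FOLLOW(B) ⊇ FOLLOW(S) ⊇ {$,a}; new: +{$,a}
  S→c A: FOLLOW(A) ⊇ FOLLOW(S) ⊇ {$,a}; new: +{$,a}
  S: {$,a}  A: {$,a}  B: {$,a,c,d}
round 2: (stable)
  S: {$,a}  A: {$,a}  B: {$,a,c,d}

FOLLOW(S) = ["$", "a"]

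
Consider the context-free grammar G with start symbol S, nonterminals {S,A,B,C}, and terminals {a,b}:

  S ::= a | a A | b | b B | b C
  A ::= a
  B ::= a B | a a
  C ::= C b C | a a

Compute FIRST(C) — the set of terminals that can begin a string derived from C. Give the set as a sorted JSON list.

FIRST sets, iterate to fixpoint:
pass 1:
  A via A→a: +{a}
  B via B→a B: +{a}
  C via C→a a: +{a}
  S via S→a: +{a}
  S via S→b: +{b}
  FIRST(S)={a,b}  FIRST(A)={a}  FIRST(B)={a}  FIRST(C)={a}
pass 2: done
  FIRST(S)={a,b}  FIRST(A)={a}  FIRST(B)={a}  FIRST(C)={a}

FIRST(C) = ["a"]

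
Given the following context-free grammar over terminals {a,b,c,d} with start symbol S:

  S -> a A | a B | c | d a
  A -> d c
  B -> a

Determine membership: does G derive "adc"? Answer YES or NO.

CNF form of G:
  S -> T0 T2 | T2 A | T2 B | c
  A -> T0 T1
  B -> a
  T0 -> d
  T1 -> c
  T2 -> a

Fill CYK table bottom-up:
  cell(0,0) a: {B,T2}  orig:{B}
  cell(1,1) d: {T0}  orig:{}
  cell(2,2) c: {S,T1}  orig:{S}
  cell(0,1) ad: ∅
  cell(1,2) dc: {A}
  cell(0,2) adc: {S}

S ∈ T[0,2] ⇒ YES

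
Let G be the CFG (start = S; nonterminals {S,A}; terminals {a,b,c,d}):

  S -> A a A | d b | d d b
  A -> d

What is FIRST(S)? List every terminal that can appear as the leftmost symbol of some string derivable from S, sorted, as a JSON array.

FIRST sets, iterate to fixpoint:
iter 1:
  A via A→d: +{d}
  S via S→A a A: +{d}
  S: {d}  A: {d}
iter 2: — fixpoint
  S: {d}  A: {d}

FIRST(S) = ["d"]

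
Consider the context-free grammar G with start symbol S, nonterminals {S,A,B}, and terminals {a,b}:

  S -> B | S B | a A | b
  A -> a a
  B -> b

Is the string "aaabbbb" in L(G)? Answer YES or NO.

CNF form of G:
  S -> S B | T0 A | b
  A -> T0 T0
  B -> b
  T0 -> a

Fill CYK table bottom-up:
  T[0,0] 'a' = {T0}  orig:{}
  T[1,1] 'a' = {T0}  orig:{}
  T[2,2] 'a' = {T0}  orig:{}
  T[3,3] 'b' = {B,S}
  T[4,4] 'b' = {B,S}
  T[5,5] 'b' = {B,S}
  T[6,6] 'b' = {B,S}
  T[0,1] 'aa' = {A}
  T[1,2] 'aa' = {A}
  T[2,3] 'ab' = ∅
  T[3,4] 'bb' = {S}
  T[4,5] 'bb' = {S}
  T[5,6] 'bb' = {S}
  T[0,2] 'aaa' = {S}
  T[1,3] 'aab' = ∅
  T[2,4] 'abb' = ∅
  T[3,5] 'bbb' = {S}
  T[4,6] 'bbb' = {S}
  T[0,3] 'aaab' = {S}
  T[1,4] 'aabb' = ∅
  T[2,5] 'abbb' = ∅
  T[3,6] 'bbbb' = {S}
  T[0,4] 'aaabb' = {S}
  T[1,5] 'aabbb' = ∅
  T[2,6] 'abbbb' = ∅
  T[0,5] 'aaabbb' = {S}
  T[1,6] 'aabbbb' = ∅
  T[0,6] 'aaabbbb' = {S}

S ∈ T[0,6] ⇒ YES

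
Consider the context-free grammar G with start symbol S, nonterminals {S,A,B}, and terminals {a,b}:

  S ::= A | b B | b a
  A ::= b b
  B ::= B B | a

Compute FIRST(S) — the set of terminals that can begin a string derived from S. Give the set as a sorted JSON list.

FIRST sets, iterate to fixpoint:
iter 1:
  A via A→b b: +{b}
  B via B→a: +{a}
  S via S→A: +{b}
  FIRST[S]={b}  FIRST[A]={b}  FIRST[B]={a}
iter 2: (stable)
  FIRST[S]={b}  FIRST[A]={b}  FIRST[B]={a}

FIRST(S) = ["b"]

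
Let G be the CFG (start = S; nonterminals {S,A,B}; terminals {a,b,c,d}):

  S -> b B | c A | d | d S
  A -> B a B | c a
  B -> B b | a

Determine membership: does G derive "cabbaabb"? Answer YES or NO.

Convert to CNF:
  S -> T1 A | T2 B | T3 S | d
  A -> B X4 | T1 T0
  B -> B T2 | a
  T0 -> a
  T1 -> c
  T2 -> b
  T3 -> d
  X4 -> T0 B

CYK fill:
  cell(0,0) c: {T1}  orig:{}
  cell(1,1) a: {B,T0}  orig:{B}
  cell(2,2) b: {T2}  orig:{}
  cell(3,3) b: {T2}  orig:{}
  cell(4,4) a: {B,T0}  orig:{B}
  cell(5,5) a: {B,T0}  orig:{B}
  cell(6,6) b: {T2}  orig:{}
  cell(7,7) b: {T2}  orig:{}
  cell(0,1) ca: {A}
  cell(1,2) ab: {B}
  cell(2,3) bb: ∅
  cell(3,4) ba: {S}
  cell(4,5) aa: {X4}  orig:{}
  cell(5,6) ab: {B}
  cell(6,7) bb: ∅
  cell(0,2) cab: ∅
  cell(1,3) abb: {B}
  cell(2,4) bba: ∅
  cell(3,5) baa: ∅
  cell(4,6) aab: {X4}  orig:{}
  cell(5,7) abb: {B}
  cell(0,3) cabb: ∅
  cell(1,4) abba: ∅
  cell(2,5) bbaa: ∅
  cell(3,6) baab: ∅
  cell(4,7) aabb: {X4}  orig:{}
  cell(0,4) cabba: ∅
  cell(1,5) abbaa: {A}
  cell(2,6) bbaab: ∅
  cell(3,7) baabb: ∅
  cell(0,5) cabbaa: {S}
  cell(1,6) abbaab: {A}
  cell(2,7) bbaabb: ∅
  cell(0,6) cabbaab: {S}
  cell(1,7) abbaabb: {A}
  cell(0,7) cabbaabb: {S}

S ∈ T[0,7] ⇒ YES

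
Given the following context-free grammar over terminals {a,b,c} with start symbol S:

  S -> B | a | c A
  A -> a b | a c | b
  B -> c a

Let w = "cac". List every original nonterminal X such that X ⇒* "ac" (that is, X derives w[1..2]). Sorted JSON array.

CNF form of G:
  S -> T2 A | T2 T0 | a
  A -> T0 T1 | T0 T2 | b
  B -> T2 T0
  T0 -> a
  T1 -> b
  T2 -> c

CYK table (by increasing span), restricted to cells inside w[1..2]:
  T[1,1] 'a' = {S,T0}  orig:{S}
  T[2,2] 'c' = {T2}  orig:{}
  T[1,2] 'ac' = {A}

Original NTs in T[1,2] deriving "ac": ["A"]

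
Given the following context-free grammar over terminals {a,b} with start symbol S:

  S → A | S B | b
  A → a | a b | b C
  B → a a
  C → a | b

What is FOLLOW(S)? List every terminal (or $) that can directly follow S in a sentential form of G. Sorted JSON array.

FIRST sets, iterate to fixpoint:
iter 1:
  A via A→a: +{a}
  A via A→b C: +{b}
  B via B→a a: +{a}
  C via C→a: +{a}
  C via C→b: +{b}
  S via S→A: +{a,b}
  FIRST[S]={a,b}  FIRST[A]={a,b}  FIRST[B]={a}  FIRST[C]={a,b}
iter 2: (no change)
  FIRST[S]={a,b}  FIRST[A]={a,b}  FIRST[B]={a}  FIRST[C]={a,b}

FOLLOW iteration:
FOLLOW(S) := {$}
iter 1:
  S→A: FOLLOW(A) ⊇ FOLLOW(S) ⊇ {$}; new: +{$}
  S→S B: FOLLOW(S) ⊇ FIRST(B) = {a}; new: +{a}
  S→S B: FOLLOW(B) ⊇ FOLLOW(S) ⊇ {$,a}; new: +{$,a}
  FOLLOW(S)={$,a}  FOLLOW(A)={$}  FOLLOW(B)={$,a}  FOLLOW(C)={}
iter 2:
  A→b C: FOLLOW(C) ⊇ FOLLOW(A) ⊇ {$}; new: +{$}
  S→A: FOLLOW(A) ⊇ FOLLOW(S) ⊇ {$,a}; new: +{a}
  FOLLOW(S)={$,a}  FOLLOW(A)={$,a}  FOLLOW(B)={$,a}  FOLLOW(C)={$}
iter 3:
  A→b C: FOLLOW(C) ⊇ FOLLOW(A) ⊇ {$,a}; new: +{a}
  FOLLOW(S)={$,a}  FOLLOW(A)={$,a}  FOLLOW(B)={$,a}  FOLLOW(C)={$,a}
iter 4: done
  FOLLOW(S)={$,a}  FOLLOW(A)={$,a}  FOLLOW(B)={$,a}  FOLLOW(C)={$,a}

FOLLOW(S) = ["$", "a"]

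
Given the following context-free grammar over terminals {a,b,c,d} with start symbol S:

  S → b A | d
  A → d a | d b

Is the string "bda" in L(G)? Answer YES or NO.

Convert to CNF:
  S -> T2 A | d
  A -> T0 T1 | T0 T2
  T0 -> d
  T1 -> a
  T2 -> b

CYK table (by increasing span):
  cell(0,0) b: {T2}  orig:{}
  cell(1,1) d: {S,T0}  orig:{S}
  cell(2,2) a: {T1}  orig:{}
  cell(0,1) bd: ∅
  cell(1,2) da: {A}
  cell(0,2) bda: {S}

S ∈ T[0,2] ⇒ YES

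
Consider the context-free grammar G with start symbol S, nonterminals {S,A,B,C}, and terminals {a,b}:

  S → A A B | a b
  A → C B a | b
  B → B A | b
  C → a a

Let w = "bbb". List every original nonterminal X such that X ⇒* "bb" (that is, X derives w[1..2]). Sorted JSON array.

Convert to CNF:
  S -> A X3 | T0 T1
  A -> C X2 | b
  B -> B A | b
  C -> T0 T0
  T0 -> a
  T1 -> b
  X2 -> B T0
  X3 -> A B

Fill CYK table bottom-up (cells [i..j] with 1 ≤ i ≤ j ≤ 2 only):
  [1..1]={A,B,T1}  "b"  orig:{A,B}
  [2..2]={A,B,T1}  "b"  orig:{A,B}
  [1..2]={B,X3}  "bb"  orig:{B}

Original NTs in T[1,2] deriving "bb": ["B"]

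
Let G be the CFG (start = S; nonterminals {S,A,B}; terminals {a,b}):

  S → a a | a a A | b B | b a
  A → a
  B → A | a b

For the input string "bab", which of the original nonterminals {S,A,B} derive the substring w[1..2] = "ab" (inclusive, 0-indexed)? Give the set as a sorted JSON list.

CNF form of G:
  S -> T0 T0 | T0 X2 | T1 B | T1 T0
  A -> a
  B -> T0 T1 | a
  T0 -> a
  T1 -> b
  X2 -> T0 A

CYK table (by increasing span) — only the sub-triangle for w[1..2]:
  T[1,1] 'a' = {A,B,T0}  orig:{A,B}
  T[2,2] 'b' = {T1}  orig:{}
  T[1,2] 'ab' = {B}

Original NTs in T[1,2] deriving "ab": ["B"]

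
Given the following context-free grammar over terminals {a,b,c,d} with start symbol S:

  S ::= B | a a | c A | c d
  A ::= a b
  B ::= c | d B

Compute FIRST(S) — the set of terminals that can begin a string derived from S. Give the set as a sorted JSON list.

FIRST sets, iterate to fixpoint:
pass 1:
  A via A→a b: +{a}
  B via B→c: +{c}
  B via B→d B: +{d}
  S via S→B: +{c,d}
  S via S→a a: +{a}
  FIRST[S]={a,c,d}  FIRST[A]={a}  FIRST[B]={c,d}
pass 2: — fixpoint
  FIRST[S]={a,c,d}  FIRST[A]={a}  FIRST[B]={c,d}

FIRST(S) = ["a", "c", "d"]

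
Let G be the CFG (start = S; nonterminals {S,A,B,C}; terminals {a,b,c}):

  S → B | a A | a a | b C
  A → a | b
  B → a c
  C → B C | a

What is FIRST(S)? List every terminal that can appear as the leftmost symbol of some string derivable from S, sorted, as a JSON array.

FIRST sets, iterate to fixpoint:
iter 1:
  A via A→a: +{a}
  A via A→b: +{b}
  B via B→a c: +{a}
  C via C→B C: +{a}
  S via S→B: +{a}
  S via S→b C: +{b}
  FIRST[S]={a,b}  FIRST[A]={a,b}  FIRST[B]={a}  FIRST[C]={a}
iter 2: done
  FIRST[S]={a,b}  FIRST[A]={a,b}  FIRST[B]={a}  FIRST[C]={a}

FIRST(S) = ["a", "b"]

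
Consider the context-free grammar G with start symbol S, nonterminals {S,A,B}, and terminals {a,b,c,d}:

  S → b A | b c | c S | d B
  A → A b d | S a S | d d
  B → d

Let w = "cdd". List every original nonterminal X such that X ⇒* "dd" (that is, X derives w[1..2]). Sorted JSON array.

Convert to CNF:
  S -> T0 A | T0 T3 | T1 B | T3 S
  A -> A X4 | S X5 | T1 T1
  B -> d
  T0 -> b
  T1 -> d
  T2 -> a
  T3 -> c
  X4 -> T0 T1
  X5 -> T2 S

CYK table (by increasing span) — only the sub-triangle for w[1..2]:
  T[1,1] 'd' = {B,T1}  orig:{B}
  T[2,2] 'd' = {B,T1}  orig:{B}
  T[1,2] 'dd' = {A,S}

Original NTs in T[1,2] deriving "dd": ["A", "S"]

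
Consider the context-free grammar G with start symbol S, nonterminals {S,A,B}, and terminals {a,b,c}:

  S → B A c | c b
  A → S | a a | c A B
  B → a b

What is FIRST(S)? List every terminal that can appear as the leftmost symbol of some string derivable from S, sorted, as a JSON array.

FIRST sets, iterate to fixpoint:
[1]
  A via A→a a: +{a}
  A via A→c A B: +{c}
  B via B→a b: +{a}
  S via S→B A c: +{a}
  S via S→c b: +{c}
  FIRST[S]={a,c}  FIRST[A]={a,c}  FIRST[B]={a}
[2] (stable)
  FIRST[S]={a,c}  FIRST[A]={a,c}  FIRST[B]={a}

FIRST(S) = ["a", "c"]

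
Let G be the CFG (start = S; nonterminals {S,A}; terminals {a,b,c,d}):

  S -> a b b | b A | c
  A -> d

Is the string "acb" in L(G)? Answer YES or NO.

CNF form of G:
  S -> T0 X2 | T1 A | c
  A -> d
  T0 -> a
  T1 -> b
  X2 -> T1 T1

CYK table (by increasing span):
  cell(0,0) a: {T0}  orig:{}
  cell(1,1) c: {S}
  cell(2,2) b: {T1}  orig:{}
  cell(0,1) ac: ∅
  cell(1,2) cb: ∅
  cell(0,2) acb: ∅

S ∉ T[0,2] ⇒ NO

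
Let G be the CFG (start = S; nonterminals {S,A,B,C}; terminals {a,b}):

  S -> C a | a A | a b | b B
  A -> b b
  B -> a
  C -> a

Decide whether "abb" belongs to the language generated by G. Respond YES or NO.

Convert to CNF:
  S -> C T1 | T0 B | T1 A | T1 T0
  A -> T0 T0
  B -> a
  C -> a
  T0 -> b
  T1 -> a

CYK table (by increasing span):
  T[0,0] 'a' = {B,C,T1}  orig:{B,C}
  T[1,1] 'b' = {T0}  orig:{}
  T[2,2] 'b' = {T0}  orig:{}
  T[0,1] 'ab' = {S}
  T[1,2] 'bb' = {A}
  T[0,2] 'abb' = {S}

S ∈ T[0,2] ⇒ YES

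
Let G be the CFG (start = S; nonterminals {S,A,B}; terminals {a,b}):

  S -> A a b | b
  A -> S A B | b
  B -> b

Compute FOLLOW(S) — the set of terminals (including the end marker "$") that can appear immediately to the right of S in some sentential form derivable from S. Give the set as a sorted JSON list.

Compute FIRST by fixpoint:
round 1:
  A via A→b: +{b}
  B via B→b: +{b}
  S via S→A a b: +{b}
  FIRST(S)={b}  FIRST(A)={b}  FIRST(B)={b}
round 2: (stable)
  FIRST(S)={b}  FIRST(A)={b}  FIRST(B)={b}

FOLLOW iteration:
FOLLOW(S) := {$}
iter 1:
  A→S A B: FOLLOW(S) ⊇ FIRST(A) = {b}; new: +{b}
  A→S A B: FOLLOW(A) ⊇ FIRST(B) = {b}; new: +{b}
  A→S A B: FOLLOW(B) ⊇ FOLLOW(A) ⊇ {b}; new: +{b}
  S→A a b: FOLLOW(A) ⊇ FIRST(a) = {a}; new: +{a}
  FOLLOW[S]={$,b}  FOLLOW[A]={a,b}  FOLLOW[B]={b}
iter 2:
  A→S A B: FOLLOW(B) ⊇ FOLLOW(A) ⊇ {a,b}; new: +{a}
  FOLLOW[S]={$,b}  FOLLOW[A]={a,b}  FOLLOW[B]={a,b}
iter 3: — fixpoint
  FOLLOW[S]={$,b}  FOLLOW[A]={a,b}  FOLLOW[B]={a,b}

FOLLOW(S) = ["$", "b"]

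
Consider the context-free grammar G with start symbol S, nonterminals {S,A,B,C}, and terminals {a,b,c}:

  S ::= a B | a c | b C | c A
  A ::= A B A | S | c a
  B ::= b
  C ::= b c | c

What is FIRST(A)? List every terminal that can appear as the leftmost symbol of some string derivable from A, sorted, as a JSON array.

FIRST iteration:
round 1:
  A via A→c a: +{c}
  B via B→b: +{b}
  C via C→b c: +{b}
  C via C→c: +{c}
  S via S→a B: +{a}
  S via S→b C: +{b}
  S via S→c A: +{c}
  S: {a,b,c}  A: {c}  B: {b}  C: {b,c}
round 2:
  A via A→S: +{a,b}
  S: {a,b,c}  A: {a,b,c}  B: {b}  C: {b,c}
round 3: — fixpoint
  S: {a,b,c}  A: {a,b,c}  B: {b}  C: {b,c}

FIRST(A) = ["a", "b", "c"]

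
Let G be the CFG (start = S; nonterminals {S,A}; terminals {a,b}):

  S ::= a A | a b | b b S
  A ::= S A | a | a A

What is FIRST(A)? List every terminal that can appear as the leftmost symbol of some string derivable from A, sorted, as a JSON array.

Compute FIRST by fixpoint:
pass 1:
  A via A→a: +{a}
  S via S→a A: +{a}
  S via S→b b S: +{b}
  FIRST[S]={a,b}  FIRST[A]={a}
pass 2:
  A via A→S A: +{b}
  FIRST[S]={a,b}  FIRST[A]={a,b}
pass 3: (no change)
  FIRST[S]={a,b}  FIRST[A]={a,b}

FIRST(A) = ["a", "b"]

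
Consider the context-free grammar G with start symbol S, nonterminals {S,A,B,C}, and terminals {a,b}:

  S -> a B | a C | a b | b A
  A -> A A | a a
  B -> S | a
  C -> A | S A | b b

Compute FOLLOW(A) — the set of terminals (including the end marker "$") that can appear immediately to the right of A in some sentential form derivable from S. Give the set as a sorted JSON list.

FIRST iteration:
iter 1:
  A via A→a a: +{a}
  B via B→a: +{a}
  C via C→A: +{a}
  C via C→b b: +{b}
  S via S→a B: +{a}
  S via S→b A: +{b}
  FIRST[S]={a,b}  FIRST[A]={a}  FIRST[B]={a}  FIRST[C]={a,b}
iter 2:
  B via B→S: +{b}
  FIRST[S]={a,b}  FIRST[A]={a}  FIRST[B]={a,b}  FIRST[C]={a,b}
iter 3: (no change)
  FIRST[S]={a,b}  FIRST[A]={a}  FIRST[B]={a,b}  FIRST[C]={a,b}

FOLLOW sets:
initialize: $ ∈ FOLLOW(S)
round 1:
  A→A A: FOLLOW(A) ⊇ FIRST(A) = {a}; new: +{a}
  C→S A: FOLLOW(S) ⊇ FIRST(A) = {a}; new: +{a}
  S→a B: FOLLOW(B) ⊇ FOLLOW(S) ⊇ {$,a}; new: +{$,a}
  S→a C: FOLLOW(C) ⊇ FOLLOW(S) ⊇ {$,a}; new: +{$,a}
  S→b A: FOLLOW(A) ⊇ FOLLOW(S) ⊇ {$,a}; new: +{$}
  FOLLOW(S)={$,a}  FOLLOW(A)={$,a}  FOLLOW(B)={$,a}  FOLLOW(C)={$,a}
round 2: — fixpoint
  FOLLOW(S)={$,a}  FOLLOW(A)={$,a}  FOLLOW(B)={$,a}  FOLLOW(C)={$,a}

FOLLOW(A) = ["$", "a"]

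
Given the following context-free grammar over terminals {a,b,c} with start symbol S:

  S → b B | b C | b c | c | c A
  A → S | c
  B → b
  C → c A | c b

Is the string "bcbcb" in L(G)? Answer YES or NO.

CNF form of G:
  S -> T0 B | T0 C | T0 T1 | T1 A | c
  A -> T0 B | T0 C | T0 T1 | T1 A | c
  B -> b
  C -> T1 A | T1 T0
  T0 -> b
  T1 -> c

Fill CYK table bottom-up:
  T[0,0] 'b' = {B,T0}  orig:{B}
  T[1,1] 'c' = {A,S,T1}  orig:{A,S}
  T[2,2] 'b' = {B,T0}  orig:{B}
  T[3,3] 'c' = {A,S,T1}  orig:{A,S}
  T[4,4] 'b' = {B,T0}  orig:{B}
  T[0,1] 'bc' = {A,S}
  T[1,2] 'cb' = {C}
  T[2,3] 'bc' = {A,S}
  T[3,4] 'cb' = {C}
  T[0,2] 'bcb' = {A,S}
  T[1,3] 'cbc' = {A,C,S}
  T[2,4] 'bcb' = {A,S}
  T[0,3] 'bcbc' = {A,S}
  T[1,4] 'cbcb' = {A,C,S}
  T[0,4] 'bcbcb' = {A,S}

S ∈ T[0,4] ⇒ YES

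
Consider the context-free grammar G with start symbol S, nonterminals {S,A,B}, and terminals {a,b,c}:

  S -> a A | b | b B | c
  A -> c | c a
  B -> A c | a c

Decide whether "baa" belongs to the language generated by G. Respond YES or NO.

Convert to CNF:
  S -> T1 A | T2 B | b | c
  A -> T0 T1 | c
  B -> A T0 | T1 T0
  T0 -> c
  T1 -> a
  T2 -> b

CYK table (by increasing span):
  cell(0,0) b: {S,T2}  orig:{S}
  cell(1,1) a: {T1}  orig:{}
  cell(2,2) a: {T1}  orig:{}
  cell(0,1) ba: ∅
  cell(1,2) aa: ∅
  cell(0,2) baa: ∅

S ∉ T[0,2] ⇒ NO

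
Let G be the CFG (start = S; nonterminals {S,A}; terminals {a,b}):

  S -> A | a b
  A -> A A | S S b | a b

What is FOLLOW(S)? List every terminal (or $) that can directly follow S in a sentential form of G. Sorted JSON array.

Compute FIRST by fixpoint:
pass 1:
  A via A→a b: +{a}
  S via S→A: +{a}
  FIRST(S)={a}  FIRST(A)={a}
pass 2: (stable)
  FIRST(S)={a}  FIRST(A)={a}

FOLLOW iteration:
seed FOLLOW(S) with $
round 1:
  A→A A: FOLLOW(A) ⊇ FIRST(A) = {a}; new: +{a}
  A→S S b: FOLLOW(S) ⊇ FIRST(S) = {a}; new: +{a}
  A→S S b: FOLLOW(S) ⊇ FIRST(b) = {b}; new: +{b}
  S→A: FOLLOW(A) ⊇ FOLLOW(S) ⊇ {$,a,b}; new: +{$,b}
  FOLLOW(S)={$,a,b}  FOLLOW(A)={$,a,b}
round 2: done
  FOLLOW(S)={$,a,b}  FOLLOW(A)={$,a,b}

FOLLOW(S) = ["$", "a", "b"]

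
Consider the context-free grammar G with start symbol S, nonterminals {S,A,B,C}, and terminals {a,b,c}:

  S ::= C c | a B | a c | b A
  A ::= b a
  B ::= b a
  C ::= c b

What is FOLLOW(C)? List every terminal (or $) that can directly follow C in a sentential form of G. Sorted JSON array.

FIRST sets, iterate to fixpoint:
[1]
  A via A→b a: +{b}
  B via B→b a: +{b}
  C via C→c b: +{c}
  S via S→C c: +{c}
  S via S→a B: +{a}
  S via S→b A: +{b}
  FIRST(S)={a,b,c}  FIRST(A)={b}  FIRST(B)={b}  FIRST(C)={c}
[2] done
  FIRST(S)={a,b,c}  FIRST(A)={b}  FIRST(B)={b}  FIRST(C)={c}

Compute FOLLOW by fixpoint:
seed FOLLOW(S) with $
[1]
  S→C c: FOLLOW(C) ⊇ FIRST(c) = {c}; new: +{c}
  S→a B: FOLLOW(B) ⊇ FOLLOW(S) ⊇ {$}; new: +{$}
  S→b A: FOLLOW(A) ⊇ FOLLOW(S) ⊇ {$}; new: +{$}
  FOLLOW[S]={$}  FOLLOW[A]={$}  FOLLOW[B]={$}  FOLLOW[C]={c}
[2] — fixpoint
  FOLLOW[S]={$}  FOLLOW[A]={$}  FOLLOW[B]={$}  FOLLOW[C]={c}

FOLLOW(C) = ["c"]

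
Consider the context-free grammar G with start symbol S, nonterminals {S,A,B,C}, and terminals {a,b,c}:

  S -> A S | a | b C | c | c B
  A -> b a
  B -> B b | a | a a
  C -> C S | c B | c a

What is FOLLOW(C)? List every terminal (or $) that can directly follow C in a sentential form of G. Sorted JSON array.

Compute FIRST by fixpoint:
[1]
  A via A→b a: +{b}
  B via B→a: +{a}
  C via C→c B: +{c}
  S via S→A S: +{b}
  S via S→a: +{a}
  S via S→c: +{c}
  FIRST(S)={a,b,c}  FIRST(A)={b}  FIRST(B)={a}  FIRST(C)={c}
[2] (stable)
  FIRST(S)={a,b,c}  FIRST(A)={b}  FIRST(B)={a}  FIRST(C)={c}

Compute FOLLOW by fixpoint:
FOLLOW(S) := {$}
round 1:
  B→B b: FOLLOW(B) ⊇ FIRST(b) = {b}; new: +{b}
  C→C S: FOLLOW(C) ⊇ FIRST(S) = {a,b,c}; new: +{a,b,c}
  C→C S: FOLLOW(S) ⊇ FOLLOW(C) ⊇ {a,b,c}; new: +{a,b,c}
  C→c B: FOLLOW(B) ⊇ FOLLOW(C) ⊇ {a,b,c}; new: +{a,c}
  S→A S: FOLLOW(A) ⊇ FIRST(S) = {a,b,c}; new: +{a,b,c}
  S→b C: FOLLOW(C) ⊇ FOLLOW(S) ⊇ {$,a,b,c}; new: +{$}
  S→c B: FOLLOW(B) ⊇ FOLLOW(S) ⊇ {$,a,b,c}; new: +{$}
  FOLLOW(S)={$,a,b,c}  FOLLOW(A)={a,b,c}  FOLLOW(B)={$,a,b,c}  FOLLOW(C)={$,a,b,c}
round 2: — fixpoint
  FOLLOW(S)={$,a,b,c}  FOLLOW(A)={a,b,c}  FOLLOW(B)={$,a,b,c}  FOLLOW(C)={$,a,b,c}

FOLLOW(C) = ["$", "a", "b", "c"]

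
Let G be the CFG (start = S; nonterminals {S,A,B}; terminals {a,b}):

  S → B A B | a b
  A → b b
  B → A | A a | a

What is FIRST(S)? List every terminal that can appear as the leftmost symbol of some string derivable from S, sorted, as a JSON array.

Compute FIRST by fixpoint:
pass 1:
  A via A→b b: +{b}
  B via B→A: +{b}
  B via B→a: +{a}
  S via S→B A B: +{a,b}
  FIRST[S]={a,b}  FIRST[A]={b}  FIRST[B]={a,b}
pass 2: — fixpoint
  FIRST[S]={a,b}  FIRST[A]={b}  FIRST[B]={a,b}

FIRST(S) = ["a", "b"]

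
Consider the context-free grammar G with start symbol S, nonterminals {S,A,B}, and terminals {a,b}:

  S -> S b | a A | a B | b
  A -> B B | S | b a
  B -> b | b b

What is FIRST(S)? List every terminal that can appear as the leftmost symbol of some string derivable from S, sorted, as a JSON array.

FIRST sets, iterate to fixpoint:
pass 1:
  A via A→b a: +{b}
  B via B→b: +{b}
  S via S→a A: +{a}
  S via S→b: +{b}
  S: {a,b}  A: {b}  B: {b}
pass 2:
  A via A→S: +{a}
  S: {a,b}  A: {a,b}  B: {b}
pass 3: — fixpoint
  S: {a,b}  A: {a,b}  B: {b}

FIRST(S) = ["a", "b"]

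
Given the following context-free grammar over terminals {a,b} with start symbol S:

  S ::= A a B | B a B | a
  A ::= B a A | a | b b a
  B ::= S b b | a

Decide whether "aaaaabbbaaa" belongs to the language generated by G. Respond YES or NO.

CNF form of G:
  S -> A X5 | B X6 | a
  A -> B X2 | T1 X3 | a
  B -> S X4 | a
  T0 -> a
  T1 -> b
  X2 -> T0 A
  X3 -> T1 T0
  X4 -> T1 T1
  X5 -> T0 B
  X6 -> T0 B

CYK table (by increasing span):
  T[0,0] 'a' = {A,B,S,T0}  orig:{A,B,S}
  T[1,1] 'a' = {A,B,S,T0}  orig:{A,B,S}
  T[2,2] 'a' = {A,B,S,T0}  orig:{A,B,S}
  T[3,3] 'a' = {A,B,S,T0}  orig:{A,B,S}
  T[4,4] 'a' = {A,B,S,T0}  orig:{A,B,S}
  T[5,5] 'b' = {T1}  orig:{}
  T[6,6] 'b' = {T1}  orig:{}
  T[7,7] 'b' = {T1}  orig:{}
  T[8,8] 'a' = {A,B,S,T0}  orig:{A,B,S}
  T[9,9] 'a' = {A,B,S,T0}  orig:{A,B,S}
  T[10,10] 'a' = {A,B,S,T0}  orig:{A,B,S}
  T[0,1] 'aa' = {X2,X5,X6}  orig:{}
  T[1,2] 'aa' = {X2,X5,X6}  orig:{}
  T[2,3] 'aa' = {X2,X5,X6}  orig:{}
  T[3,4] 'aa' = {X2,X5,X6}  orig:{}
  T[4,5] 'ab' = ∅
  T[5,6] 'bb' = {X4}  orig:{}
  T[6,7] 'bb' = {X4}  orig:{}
  T[7,8] 'ba' = {X3}  orig:{}
  T[8,9] 'aa' = {X2,X5,X6}  orig:{}
  T[9,10] 'aa' = {X2,X5,X6}  orig:{}
  T[0,2] 'aaa' = {A,S}
  T[1,3] 'aaa' = {A,S}
  T[2,4] 'aaa' = {A,S}
  T[3,5] 'aab' = ∅
  T[4,6] 'abb' = {B}
  T[5,7] 'bbb' = ∅
  T[6,8] 'bba' = {A}
  T[7,9] 'baa' = ∅
  T[8,10] 'aaa' = {A,S}
  T[0,3] 'aaaa' = {X2}  orig:{}
  T[1,4] 'aaaa' = {X2}  orig:{}
  T[2,5] 'aaab' = ∅
  T[3,6] 'aabb' = {X5,X6}  orig:{}
  T[4,7] 'abbb' = ∅
  T[5,8] 'bbba' = ∅
  T[6,9] 'bbaa' = ∅
  T[7,10] 'baaa' = ∅
  T[0,4] 'aaaaa' = {A,S}
  T[1,5] 'aaaab' = ∅
  T[2,6] 'aaabb' = {B,S}
  T[3,7] 'aabbb' = ∅
  T[4,8] 'abbba' = ∅
  T[5,9] 'bbbaa' = ∅
  T[6,10] 'bbaaa' = {S}
  T[0,5] 'aaaaab' = ∅
  T[1,6] 'aaaabb' = {X5,X6}  orig:{}
  T[2,7] 'aaabbb' = ∅
  T[3,8] 'aabbba' = ∅
  T[4,9] 'abbbaa' = ∅
  T[5,10] 'bbbaaa' = ∅
  T[0,6] 'aaaaabb' = {B,S}
  T[1,7] 'aaaabbb' = ∅
  T[2,8] 'aaabbba' = ∅
  T[3,9] 'aabbbaa' = ∅
  T[4,10] 'abbbaaa' = ∅
  T[0,7] 'aaaaabbb' = ∅
  T[1,8] 'aaaabbba' = ∅
  T[2,9] 'aaabbbaa' = ∅
  T[3,10] 'aabbbaaa' = ∅
  T[0,8] 'aaaaabbba' = ∅
  T[1,9] 'aaaabbbaa' = ∅
  T[2,10] 'aaabbbaaa' = ∅
  T[0,9] 'aaaaabbbaa' = ∅
  T[1,10] 'aaaabbbaaa' = ∅
  T[0,10] 'aaaaabbbaaa' = ∅

S ∉ T[0,10] ⇒ NO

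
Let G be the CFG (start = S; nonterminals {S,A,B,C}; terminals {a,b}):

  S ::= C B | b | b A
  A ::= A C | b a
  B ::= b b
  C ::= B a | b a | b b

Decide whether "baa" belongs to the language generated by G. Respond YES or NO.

Convert to CNF:
  S -> C B | T0 A | b
  A -> A C | T0 T1
  B -> T0 T0
  C -> B T1 | T0 T0 | T0 T1
  T0 -> b
  T1 -> a

CYK fill:
  cell(0,0) b: {S,T0}  orig:{S}
  cell(1,1) a: {T1}  orig:{}
  cell(2,2) a: {T1}  orig:{}
  cell(0,1) ba: {A,C}
  cell(1,2) aa: ∅
  cell(0,2) baa: ∅

S ∉ T[0,2] ⇒ NO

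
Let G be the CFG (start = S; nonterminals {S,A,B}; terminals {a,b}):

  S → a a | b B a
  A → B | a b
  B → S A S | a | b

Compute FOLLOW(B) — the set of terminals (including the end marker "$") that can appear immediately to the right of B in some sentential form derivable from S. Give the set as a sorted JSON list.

FIRST iteration:
round 1:
  A via A→a b: +{a}
  B via B→a: +{a}
  B via B→b: +{b}
  S via S→a a: +{a}
  S via S→b B a: +{b}
  FIRST(S)={a,b}  FIRST(A)={a}  FIRST(B)={a,b}
round 2:
  A via A→B: +{b}
  FIRST(S)={a,b}  FIRST(A)={a,b}  FIRST(B)={a,b}
round 3: done
  FIRST(S)={a,b}  FIRST(A)={a,b}  FIRST(B)={a,b}

FOLLOW iteration:
FOLLOW(S) := {$}
[1]
  B→S A S: FOLLOW(S) ⊇ FIRST(A) = {a,b}; new: +{a,b}
  B→S A S: FOLLOW(A) ⊇ FIRST(S) = {a,b}; new: +{a,b}
  S→b B a: FOLLOW(B) ⊇ FIRST(a) = {a}; new: +{a}
  S: {$,a,b}  A: {a,b}  B: {a}
[2]
  A→B: FOLLOW(B) ⊇ FOLLOW(A) ⊇ {a,b}; new: +{b}
  S: {$,a,b}  A: {a,b}  B: {a,b}
[3] done
  S: {$,a,b}  A: {a,b}  B: {a,b}

FOLLOW(B) = ["a", "b"]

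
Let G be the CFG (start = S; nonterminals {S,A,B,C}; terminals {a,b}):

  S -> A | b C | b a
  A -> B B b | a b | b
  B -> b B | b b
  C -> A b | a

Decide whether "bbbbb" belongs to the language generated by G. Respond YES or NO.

CNF form of G:
  S -> B X3 | T0 C | T0 T1 | T1 T0 | b
  A -> B X2 | T1 T0 | b
  B -> T0 B | T0 T0
  C -> A T0 | a
  T0 -> b
  T1 -> a
  X2 -> B T0
  X3 -> B T0

CYK fill:
  cell(0,0) b: {A,S,T0}  orig:{A,S}
  cell(1,1) b: {A,S,T0}  orig:{A,S}
  cell(2,2) b: {A,S,T0}  orig:{A,S}
  cell(3,3) b: {A,S,T0}  orig:{A,S}
  cell(4,4) b: {A,S,T0}  orig:{A,S}
  cell(0,1) bb: {B,C}
  cell(1,2) bb: {B,C}
  cell(2,3) bb: {B,C}
  cell(3,4) bb: {B,C}
  cell(0,2) bbb: {B,S,X2,X3}  orig:{B,S}
  cell(1,3) bbb: {B,S,X2,X3}  orig:{B,S}
  cell(2,4) bbb: {B,S,X2,X3}  orig:{B,S}
  cell(0,3) bbbb: {B,X2,X3}  orig:{B}
  cell(1,4) bbbb: {B,X2,X3}  orig:{B}
  cell(0,4) bbbbb: {A,B,S,X2,X3}  orig:{A,B,S}

S ∈ T[0,4] ⇒ YES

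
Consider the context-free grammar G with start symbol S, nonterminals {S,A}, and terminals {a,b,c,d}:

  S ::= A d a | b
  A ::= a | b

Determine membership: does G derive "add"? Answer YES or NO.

Convert to CNF:
  S -> A X2 | b
  A -> a | b
  T0 -> d
  T1 -> a
  X2 -> T0 T1

Fill CYK table bottom-up:
  cell(0,0) a: {A,T1}  orig:{A}
  cell(1,1) d: {T0}  orig:{}
  cell(2,2) d: {T0}  orig:{}
  cell(0,1) ad: ∅
  cell(1,2) dd: ∅
  cell(0,2) add: ∅

S ∉ T[0,2] ⇒ NO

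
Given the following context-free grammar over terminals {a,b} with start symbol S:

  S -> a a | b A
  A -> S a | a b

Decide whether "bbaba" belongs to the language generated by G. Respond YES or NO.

Convert to CNF:
  S -> T0 T0 | T1 A
  A -> S T0 | T0 T1
  T0 -> a
  T1 -> b

CYK table (by increasing span):
  T[0,0] 'b' = {T1}  orig:{}
  T[1,1] 'b' = {T1}  orig:{}
  T[2,2] 'a' = {T0}  orig:{}
  T[3,3] 'b' = {T1}  orig:{}
  T[4,4] 'a' = {T0}  orig:{}
  T[0,1] 'bb' = ∅
  T[1,2] 'ba' = ∅
  T[2,3] 'ab' = {A}
  T[3,4] 'ba' = ∅
  T[0,2] 'bba' = ∅
  T[1,3] 'bab' = {S}
  T[2,4] 'aba' = ∅
  T[0,3] 'bbab' = ∅
  T[1,4] 'baba' = {A}
  T[0,4] 'bbaba' = {S}

S ∈ T[0,4] ⇒ YES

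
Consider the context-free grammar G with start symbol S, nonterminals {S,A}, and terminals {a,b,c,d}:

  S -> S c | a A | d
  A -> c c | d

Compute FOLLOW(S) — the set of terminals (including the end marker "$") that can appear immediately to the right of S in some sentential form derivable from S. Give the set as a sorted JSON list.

FIRST iteration:
[1]
  A via A→c c: +{c}
  A via A→d: +{d}
  S via S→a A: +{a}
  S via S→d: +{d}
  S: {a,d}  A: {c,d}
[2] (no change)
  S: {a,d}  A: {c,d}

Compute FOLLOW by fixpoint:
initialize: $ ∈ FOLLOW(S)
iter 1:
  S→S c: FOLLOW(S) ⊇ FIRST(c) = {c}; new: +{c}
  S→a A: FOLLOW(A) ⊇ FOLLOW(S) ⊇ {$,c}; new: +{$,c}
  FOLLOW[S]={$,c}  FOLLOW[A]={$,c}
iter 2: (stable)
  FOLLOW[S]={$,c}  FOLLOW[A]={$,c}

FOLLOW(S) = ["$", "c"]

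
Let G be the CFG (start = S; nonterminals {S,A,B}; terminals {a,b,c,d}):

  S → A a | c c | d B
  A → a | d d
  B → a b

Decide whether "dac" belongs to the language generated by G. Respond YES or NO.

CNF form of G:
  S -> A T1 | T0 B | T3 T3
  A -> T0 T0 | a
  B -> T1 T2
  T0 -> d
  T1 -> a
  T2 -> b
  T3 -> c

CYK table (by increasing span):
  T[0,0] 'd' = {T0}  orig:{}
  T[1,1] 'a' = {A,T1}  orig:{A}
  T[2,2] 'c' = {T3}  orig:{}
  T[0,1] 'da' = ∅
  T[1,2] 'ac' = ∅
  T[0,2] 'dac' = ∅

S ∉ T[0,2] ⇒ NO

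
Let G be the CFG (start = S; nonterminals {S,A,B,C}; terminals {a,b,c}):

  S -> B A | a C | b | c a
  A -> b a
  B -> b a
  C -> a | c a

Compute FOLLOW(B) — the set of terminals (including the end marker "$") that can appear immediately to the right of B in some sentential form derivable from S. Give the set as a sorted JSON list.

FIRST sets, iterate to fixpoint:
round 1:
  A via A→b a: +{b}
  B via B→b a: +{b}
  C via C→a: +{a}
  C via C→c a: +{c}
  S via S→B A: +{b}
  S via S→a C: +{a}
  S via S→c a: +{c}
  S: {a,b,c}  A: {b}  B: {b}  C: {a,c}
round 2: (stable)
  S: {a,b,c}  A: {b}  B: {b}  C: {a,c}

Compute FOLLOW by fixpoint:
seed FOLLOW(S) with $
pass 1:
  S→B A: FOLLOW(B) ⊇ FIRST(A) = {b}; new: +{b}
  S→B A: FOLLOW(A) ⊇ FOLLOW(S) ⊇ {$}; new: +{$}
  S→a C: FOLLOW(C) ⊇ FOLLOW(S) ⊇ {$}; new: +{$}
  FOLLOW[S]={$}  FOLLOW[A]={$}  FOLLOW[B]={b}  FOLLOW[C]={$}
pass 2: (no change)
  FOLLOW[S]={$}  FOLLOW[A]={$}  FOLLOW[B]={b}  FOLLOW[C]={$}

FOLLOW(B) = ["b"]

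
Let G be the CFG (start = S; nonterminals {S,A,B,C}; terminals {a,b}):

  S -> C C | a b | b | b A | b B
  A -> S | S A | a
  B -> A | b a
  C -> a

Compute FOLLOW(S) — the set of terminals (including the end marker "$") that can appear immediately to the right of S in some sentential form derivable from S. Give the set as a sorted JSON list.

Compute FIRST by fixpoint:
round 1:
  A via A→a: +{a}
  B via B→A: +{a}
  B via B→b a: +{b}
  C via C→a: +{a}
  S via S→C C: +{a}
  S via S→b: +{b}
  FIRST(S)={a,b}  FIRST(A)={a}  FIRST(B)={a,b}  FIRST(C)={a}
round 2:
  A via A→S: +{b}
  FIRST(S)={a,b}  FIRST(A)={a,b}  FIRST(B)={a,b}  FIRST(C)={a}
round 3: (no change)
  FIRST(S)={a,b}  FIRST(A)={a,b}  FIRST(B)={a,b}  FIRST(C)={a}

FOLLOW iteration:
initialize: $ ∈ FOLLOW(S)
pass 1:
  A→S A: FOLLOW(S) ⊇ FIRST(A) = {a,b}; new: +{a,b}
  S→C C: FOLLOW(C) ⊇ FIRST(C) = {a}; new: +{a}
  S→C C: FOLLOW(C) ⊇ FOLLOW(S) ⊇ {$,a,b}; new: +{$,b}
  S→b A: FOLLOW(A) ⊇ FOLLOW(S) ⊇ {$,a,b}; new: +{$,a,b}
  S→b B: FOLLOW(B) ⊇ FOLLOW(S) ⊇ {$,a,b}; new: +{$,a,b}
  FOLLOW[S]={$,a,b}  FOLLOW[A]={$,a,b}  FOLLOW[B]={$,a,b}  FOLLOW[C]={$,a,b}
pass 2: (no change)
  FOLLOW[S]={$,a,b}  FOLLOW[A]={$,a,b}  FOLLOW[B]={$,a,b}  FOLLOW[C]={$,a,b}

FOLLOW(S) = ["$", "a", "b"]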